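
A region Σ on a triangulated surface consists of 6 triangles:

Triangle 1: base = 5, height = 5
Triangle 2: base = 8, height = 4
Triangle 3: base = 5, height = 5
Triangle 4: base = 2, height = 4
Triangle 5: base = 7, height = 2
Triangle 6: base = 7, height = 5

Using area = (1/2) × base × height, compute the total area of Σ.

(1/2)×5×5 + (1/2)×8×4 + (1/2)×5×5 + (1/2)×2×4 + (1/2)×7×2 + (1/2)×7×5 = 69.5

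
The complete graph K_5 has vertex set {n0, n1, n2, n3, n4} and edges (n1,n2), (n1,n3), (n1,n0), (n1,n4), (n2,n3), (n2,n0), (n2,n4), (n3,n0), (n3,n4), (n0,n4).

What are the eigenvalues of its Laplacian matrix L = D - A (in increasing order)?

For the complete graph K_n, L = nI − J (J = all-ones matrix). J has eigenvalues n (once, eigenvector 𝟙) and 0 (multiplicity n−1), so L has eigenvalues 0 (once) and n (multiplicity n−1). Here n = 5: eigenvalue 0 once and 5 with multiplicity 4.
Laplacian eigenvalues (increasing order): [0.0, 5.0, 5.0, 5.0, 5.0]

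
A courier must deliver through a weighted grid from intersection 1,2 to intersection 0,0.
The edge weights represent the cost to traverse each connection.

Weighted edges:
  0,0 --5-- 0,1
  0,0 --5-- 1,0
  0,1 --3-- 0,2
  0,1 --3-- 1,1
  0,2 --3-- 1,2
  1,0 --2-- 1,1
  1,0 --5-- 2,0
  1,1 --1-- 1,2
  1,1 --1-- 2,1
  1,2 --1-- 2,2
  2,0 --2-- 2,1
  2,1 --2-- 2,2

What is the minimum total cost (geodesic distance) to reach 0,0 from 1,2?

Shortest path: 1,2 → 1,1 → 1,0 → 0,0, total weight = 8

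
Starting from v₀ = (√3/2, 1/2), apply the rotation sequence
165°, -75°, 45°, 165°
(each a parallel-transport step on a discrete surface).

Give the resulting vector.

Total rotation: 165° + (-75°) + 45° + 165° = 300° ≡ -60° (mod 360°). Final vector: (0.8660, -0.5000)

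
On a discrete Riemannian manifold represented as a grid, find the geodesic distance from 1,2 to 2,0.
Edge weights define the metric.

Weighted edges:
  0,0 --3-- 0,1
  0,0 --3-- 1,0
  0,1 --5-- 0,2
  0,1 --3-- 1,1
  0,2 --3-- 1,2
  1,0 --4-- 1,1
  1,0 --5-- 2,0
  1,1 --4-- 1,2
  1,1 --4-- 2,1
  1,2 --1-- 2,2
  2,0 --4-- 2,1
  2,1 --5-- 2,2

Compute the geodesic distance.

Shortest path: 1,2 → 2,2 → 2,1 → 2,0, total weight = 10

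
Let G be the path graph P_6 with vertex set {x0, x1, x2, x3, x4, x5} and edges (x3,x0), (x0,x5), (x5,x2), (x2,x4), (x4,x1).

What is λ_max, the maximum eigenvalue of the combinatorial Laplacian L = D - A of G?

The path graph P_n has Laplacian eigenvalues λ_k = 2 − 2cos(kπ/n), k = 0, 1, …, n−1. Here n = 6:
k=0: 2 − 2cos(0) = 0.0; k=1: 2 − 2cos(π/6) = 0.2679; k=2: 2 − 2cos(π/3) = 1.0; k=3: 2 − 2cos(π/2) = 2.0; k=4: 2 − 2cos(2π/3) = 3.0; k=5: 2 − 2cos(5π/6) = 3.7321.
Laplacian eigenvalues: [0.0, 0.2679, 1.0, 2.0, 3.0, 3.7321]. Largest eigenvalue (spectral radius) = 3.7321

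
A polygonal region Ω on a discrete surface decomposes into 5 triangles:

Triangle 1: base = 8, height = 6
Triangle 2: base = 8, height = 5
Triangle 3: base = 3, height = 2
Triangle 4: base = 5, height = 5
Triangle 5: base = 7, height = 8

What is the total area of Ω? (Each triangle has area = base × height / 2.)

(1/2)×8×6 + (1/2)×8×5 + (1/2)×3×2 + (1/2)×5×5 + (1/2)×7×8 = 87.5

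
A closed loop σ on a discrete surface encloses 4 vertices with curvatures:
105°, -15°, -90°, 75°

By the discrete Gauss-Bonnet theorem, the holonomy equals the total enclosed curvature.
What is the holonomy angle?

Holonomy = total enclosed curvature = 105° + (-15°) + (-90°) + 75° = 75°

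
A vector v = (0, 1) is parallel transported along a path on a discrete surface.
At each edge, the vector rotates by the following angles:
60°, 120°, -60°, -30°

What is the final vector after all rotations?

Total rotation: 60° + 120° + (-60°) + (-30°) = 90°. Final vector: (-1, 0)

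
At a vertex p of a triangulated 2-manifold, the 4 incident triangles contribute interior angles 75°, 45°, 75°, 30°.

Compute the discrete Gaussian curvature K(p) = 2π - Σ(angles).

Sum of angles = 225°. K = 360° - 225° = 135° = 3π/4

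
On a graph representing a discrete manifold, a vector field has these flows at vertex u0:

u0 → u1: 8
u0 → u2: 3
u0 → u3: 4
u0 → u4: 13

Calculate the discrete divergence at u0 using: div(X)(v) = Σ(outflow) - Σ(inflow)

Divergence = sum of outgoing flows = 8 + 3 + 4 + 13 = 28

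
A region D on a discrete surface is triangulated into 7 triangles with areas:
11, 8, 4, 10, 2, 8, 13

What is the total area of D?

11 + 8 + 4 + 10 + 2 + 8 + 13 = 56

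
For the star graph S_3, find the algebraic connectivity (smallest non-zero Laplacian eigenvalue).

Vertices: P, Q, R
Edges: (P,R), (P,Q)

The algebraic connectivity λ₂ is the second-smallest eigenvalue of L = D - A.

The star S_3 is the complete bipartite graph K_{1,2} (one hub of degree 2, 2 leaves of degree 1). The Laplacian spectrum of K_{p,q} is 0, p (multiplicity q−1), q (multiplicity p−1), p+q. With p = 1, q = 2: 0 once, 1 with multiplicity 1, and 3 once. (Check: trace L = sum of degrees = 4 = 1·1 + 3.)
Laplacian eigenvalues: [0.0, 1.0, 3.0]. Algebraic connectivity (smallest non-zero eigenvalue) = 1.0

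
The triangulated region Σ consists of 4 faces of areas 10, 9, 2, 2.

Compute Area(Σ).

10 + 9 + 2 + 2 = 23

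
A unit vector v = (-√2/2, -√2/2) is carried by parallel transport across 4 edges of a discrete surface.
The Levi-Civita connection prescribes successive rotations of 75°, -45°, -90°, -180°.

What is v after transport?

Total rotation: 75° + (-45°) + (-90°) + (-180°) = -240° ≡ 120° (mod 360°). Final vector: (0.9659, -0.2588)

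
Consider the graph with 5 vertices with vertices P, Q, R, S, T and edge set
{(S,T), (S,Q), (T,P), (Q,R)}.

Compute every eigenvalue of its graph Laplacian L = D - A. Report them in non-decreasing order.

Degrees: deg(P) = 1, deg(Q) = 2, deg(R) = 1, deg(S) = 2, deg(T) = 2.
L = D − A with rows/columns ordered (P, Q, R, S, T):
  [ 1,  0,  0,  0, -1]
  [ 0,  2, -1, -1,  0]
  [ 0, -1,  1,  0,  0]
  [ 0, -1,  0,  2, -1]
  [-1,  0,  0, -1,  2]
Characteristic polynomial: det(λI − L) = λ(λ² − 3λ + 1)(λ² − 5λ + 5).
Roots: λ = 0; (λ² − 3λ + 1) = 0 ⇒ λ = (3 ± √5)/2 ≈ 0.382, 2.618; (λ² − 5λ + 5) = 0 ⇒ λ = (5 ± √5)/2 ≈ 1.382, 3.618.
(Check: the roots sum (with multiplicity) to 8, matching trace L = Σdeg = 2·4 = 8.)
Laplacian eigenvalues (increasing order): [0.0, 0.382, 1.382, 2.618, 3.618]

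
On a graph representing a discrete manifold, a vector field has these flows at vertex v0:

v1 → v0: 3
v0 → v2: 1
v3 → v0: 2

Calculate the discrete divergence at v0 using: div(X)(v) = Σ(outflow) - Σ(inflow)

Divergence = sum of outgoing flows = (-3) + 1 + (-2) = -4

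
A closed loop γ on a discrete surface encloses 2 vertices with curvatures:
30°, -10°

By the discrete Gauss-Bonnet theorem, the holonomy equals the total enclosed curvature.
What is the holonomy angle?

Holonomy = total enclosed curvature = 30° + (-10°) = 20°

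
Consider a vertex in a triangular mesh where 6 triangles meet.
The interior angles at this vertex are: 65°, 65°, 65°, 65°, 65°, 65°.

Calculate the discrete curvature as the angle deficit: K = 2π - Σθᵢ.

Sum of angles = 390°. K = 360° - 390° = -30°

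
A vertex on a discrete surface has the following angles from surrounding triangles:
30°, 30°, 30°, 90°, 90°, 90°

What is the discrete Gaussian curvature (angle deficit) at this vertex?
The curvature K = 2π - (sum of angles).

Sum of angles = 360°. K = 360° - 360° = 0° = 0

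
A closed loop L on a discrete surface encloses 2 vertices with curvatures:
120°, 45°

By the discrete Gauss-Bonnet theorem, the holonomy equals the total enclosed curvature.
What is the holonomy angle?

Holonomy = total enclosed curvature = 120° + 45° = 165°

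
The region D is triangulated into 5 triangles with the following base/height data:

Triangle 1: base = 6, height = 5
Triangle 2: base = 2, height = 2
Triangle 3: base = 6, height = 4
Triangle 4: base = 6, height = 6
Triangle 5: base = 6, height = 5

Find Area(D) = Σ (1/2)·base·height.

(1/2)×6×5 + (1/2)×2×2 + (1/2)×6×4 + (1/2)×6×6 + (1/2)×6×5 = 62.0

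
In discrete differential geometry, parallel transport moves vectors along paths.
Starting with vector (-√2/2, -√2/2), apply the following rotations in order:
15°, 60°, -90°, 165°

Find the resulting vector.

Total rotation: 15° + 60° + (-90°) + 165° = 150°. Final vector: (0.9659, 0.2588)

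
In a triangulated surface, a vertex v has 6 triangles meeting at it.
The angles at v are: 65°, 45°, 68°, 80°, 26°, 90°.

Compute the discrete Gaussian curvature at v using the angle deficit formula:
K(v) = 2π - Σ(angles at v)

Sum of angles = 374°. K = 360° - 374° = -14° = -7π/90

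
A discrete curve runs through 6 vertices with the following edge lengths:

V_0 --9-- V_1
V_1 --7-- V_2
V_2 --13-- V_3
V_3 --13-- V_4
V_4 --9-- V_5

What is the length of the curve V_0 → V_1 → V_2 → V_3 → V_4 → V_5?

Arc length = 9 + 7 + 13 + 13 + 9 = 51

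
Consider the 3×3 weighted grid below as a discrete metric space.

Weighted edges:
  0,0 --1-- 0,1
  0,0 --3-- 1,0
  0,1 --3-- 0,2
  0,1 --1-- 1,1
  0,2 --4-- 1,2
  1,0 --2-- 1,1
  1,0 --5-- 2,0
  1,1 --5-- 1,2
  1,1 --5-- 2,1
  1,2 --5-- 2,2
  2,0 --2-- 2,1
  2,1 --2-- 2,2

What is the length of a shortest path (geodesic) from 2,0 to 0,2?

Shortest path: 2,0 → 2,1 → 1,1 → 0,1 → 0,2, total weight = 11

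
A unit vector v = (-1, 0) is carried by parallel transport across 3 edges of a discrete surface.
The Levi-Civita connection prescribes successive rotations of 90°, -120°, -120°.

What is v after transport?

Total rotation: 90° + (-120°) + (-120°) = -150°. Final vector: (0.8660, 0.5000)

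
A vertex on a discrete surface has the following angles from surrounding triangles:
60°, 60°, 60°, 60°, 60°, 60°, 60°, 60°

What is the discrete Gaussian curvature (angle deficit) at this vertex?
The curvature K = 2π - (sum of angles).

Sum of angles = 480°. K = 360° - 480° = -120° = -2π/3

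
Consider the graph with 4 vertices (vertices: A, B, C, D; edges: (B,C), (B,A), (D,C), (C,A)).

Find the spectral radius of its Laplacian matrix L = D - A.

Degrees: deg(A) = 2, deg(B) = 2, deg(C) = 3, deg(D) = 1.
L = D − A with rows/columns ordered (A, B, C, D):
  [ 2, -1, -1,  0]
  [-1,  2, -1,  0]
  [-1, -1,  3, -1]
  [ 0,  0, -1,  1]
Characteristic polynomial: det(λI − L) = λ(λ − 1)(λ − 3)(λ − 4).
Roots: λ = 0; (λ − 1) = 0 ⇒ λ = 1; (λ − 3) = 0 ⇒ λ = 3; (λ − 4) = 0 ⇒ λ = 4.
(Check: the roots sum (with multiplicity) to 8, matching trace L = Σdeg = 2·4 = 8.)
Laplacian eigenvalues: [0.0, 1.0, 3.0, 4.0]. Largest eigenvalue (spectral radius) = 4.0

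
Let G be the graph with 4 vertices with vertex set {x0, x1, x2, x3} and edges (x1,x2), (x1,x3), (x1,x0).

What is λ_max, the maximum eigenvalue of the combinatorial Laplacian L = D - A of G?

Degrees: deg(x0) = 1, deg(x1) = 3, deg(x2) = 1, deg(x3) = 1.
L = D − A with rows/columns ordered (x0, x1, x2, x3):
  [ 1, -1,  0,  0]
  [-1,  3, -1, -1]
  [ 0, -1,  1,  0]
  [ 0, -1,  0,  1]
Characteristic polynomial: det(λI − L) = λ(λ − 1)²(λ − 4).
Roots: λ = 0; (λ − 1) = 0 ⇒ λ = 1 (multiplicity 2); (λ − 4) = 0 ⇒ λ = 4.
(Check: the roots sum (with multiplicity) to 6, matching trace L = Σdeg = 2·3 = 6.)
Laplacian eigenvalues: [0.0, 1.0, 1.0, 4.0]. Largest eigenvalue (spectral radius) = 4.0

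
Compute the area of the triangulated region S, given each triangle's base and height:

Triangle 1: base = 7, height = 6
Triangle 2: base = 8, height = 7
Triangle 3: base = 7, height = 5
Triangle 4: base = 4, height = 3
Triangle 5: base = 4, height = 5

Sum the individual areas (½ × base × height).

(1/2)×7×6 + (1/2)×8×7 + (1/2)×7×5 + (1/2)×4×3 + (1/2)×4×5 = 82.5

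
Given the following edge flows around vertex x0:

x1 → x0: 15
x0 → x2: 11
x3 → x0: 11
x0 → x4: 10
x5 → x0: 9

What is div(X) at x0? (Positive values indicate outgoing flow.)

Divergence = sum of outgoing flows = (-15) + 11 + (-11) + 10 + (-9) = -14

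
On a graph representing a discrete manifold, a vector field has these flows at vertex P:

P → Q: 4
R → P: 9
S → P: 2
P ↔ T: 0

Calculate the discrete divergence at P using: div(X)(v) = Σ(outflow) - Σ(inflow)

Divergence = sum of outgoing flows = 4 + (-9) + (-2) + 0 = -7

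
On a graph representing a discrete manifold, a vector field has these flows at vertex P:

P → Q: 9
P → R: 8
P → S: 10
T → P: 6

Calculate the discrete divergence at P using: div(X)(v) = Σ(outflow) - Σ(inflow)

Divergence = sum of outgoing flows = 9 + 8 + 10 + (-6) = 21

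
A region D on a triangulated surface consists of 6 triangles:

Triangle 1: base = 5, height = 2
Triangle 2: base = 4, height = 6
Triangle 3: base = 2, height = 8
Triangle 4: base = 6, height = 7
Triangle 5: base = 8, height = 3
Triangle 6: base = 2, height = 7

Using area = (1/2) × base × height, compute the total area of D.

(1/2)×5×2 + (1/2)×4×6 + (1/2)×2×8 + (1/2)×6×7 + (1/2)×8×3 + (1/2)×2×7 = 65.0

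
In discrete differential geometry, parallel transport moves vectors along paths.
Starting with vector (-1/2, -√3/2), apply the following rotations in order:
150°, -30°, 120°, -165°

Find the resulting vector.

Total rotation: 150° + (-30°) + 120° + (-165°) = 75°. Final vector: (0.7071, -0.7071)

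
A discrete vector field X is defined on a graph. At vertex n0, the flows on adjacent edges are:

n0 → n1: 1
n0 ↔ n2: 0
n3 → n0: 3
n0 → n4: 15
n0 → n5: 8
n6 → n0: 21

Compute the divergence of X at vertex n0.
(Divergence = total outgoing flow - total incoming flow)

Divergence = sum of outgoing flows = 1 + 0 + (-3) + 15 + 8 + (-21) = 0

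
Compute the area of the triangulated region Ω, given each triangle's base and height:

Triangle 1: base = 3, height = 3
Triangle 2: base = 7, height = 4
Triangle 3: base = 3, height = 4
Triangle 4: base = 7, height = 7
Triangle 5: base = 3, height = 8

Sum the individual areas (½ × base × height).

(1/2)×3×3 + (1/2)×7×4 + (1/2)×3×4 + (1/2)×7×7 + (1/2)×3×8 = 61.0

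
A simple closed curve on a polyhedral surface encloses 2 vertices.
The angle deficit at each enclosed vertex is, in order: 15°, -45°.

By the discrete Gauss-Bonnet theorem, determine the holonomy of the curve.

Holonomy = total enclosed curvature = 15° + (-45°) = -30°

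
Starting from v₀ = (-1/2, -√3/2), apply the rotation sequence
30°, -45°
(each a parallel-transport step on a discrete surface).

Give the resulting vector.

Total rotation: 30° + (-45°) = -15°. Final vector: (-0.7071, -0.7071)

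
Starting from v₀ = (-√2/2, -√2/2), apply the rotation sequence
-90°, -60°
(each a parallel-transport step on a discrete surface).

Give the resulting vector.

Total rotation: (-90°) + (-60°) = -150°. Final vector: (0.2588, 0.9659)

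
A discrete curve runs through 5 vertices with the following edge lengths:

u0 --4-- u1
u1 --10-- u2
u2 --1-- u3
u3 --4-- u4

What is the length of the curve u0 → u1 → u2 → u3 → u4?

Arc length = 4 + 10 + 1 + 4 = 19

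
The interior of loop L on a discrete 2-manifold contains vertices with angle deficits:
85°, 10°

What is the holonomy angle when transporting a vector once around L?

Holonomy = total enclosed curvature = 85° + 10° = 95°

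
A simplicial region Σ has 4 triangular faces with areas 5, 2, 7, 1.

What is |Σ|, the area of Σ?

5 + 2 + 7 + 1 = 15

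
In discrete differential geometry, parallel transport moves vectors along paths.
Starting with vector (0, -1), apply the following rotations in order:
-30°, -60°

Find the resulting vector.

Total rotation: (-30°) + (-60°) = -90°. Final vector: (-1, 0)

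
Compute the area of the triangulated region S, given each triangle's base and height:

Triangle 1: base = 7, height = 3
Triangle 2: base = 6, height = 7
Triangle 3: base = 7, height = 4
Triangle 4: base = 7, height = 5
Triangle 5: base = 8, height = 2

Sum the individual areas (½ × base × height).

(1/2)×7×3 + (1/2)×6×7 + (1/2)×7×4 + (1/2)×7×5 + (1/2)×8×2 = 71.0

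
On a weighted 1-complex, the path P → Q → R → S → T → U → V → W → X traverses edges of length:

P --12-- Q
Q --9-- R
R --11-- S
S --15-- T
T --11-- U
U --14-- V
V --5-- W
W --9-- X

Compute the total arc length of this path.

Arc length = 12 + 9 + 11 + 15 + 11 + 14 + 5 + 9 = 86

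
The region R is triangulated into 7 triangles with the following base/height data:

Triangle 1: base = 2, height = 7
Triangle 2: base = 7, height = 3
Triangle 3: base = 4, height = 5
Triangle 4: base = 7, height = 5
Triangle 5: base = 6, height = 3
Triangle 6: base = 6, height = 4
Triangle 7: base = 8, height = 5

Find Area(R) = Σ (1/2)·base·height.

(1/2)×2×7 + (1/2)×7×3 + (1/2)×4×5 + (1/2)×7×5 + (1/2)×6×3 + (1/2)×6×4 + (1/2)×8×5 = 86.0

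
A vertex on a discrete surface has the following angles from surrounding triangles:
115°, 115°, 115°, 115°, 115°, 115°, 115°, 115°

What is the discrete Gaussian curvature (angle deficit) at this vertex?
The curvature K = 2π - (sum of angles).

Sum of angles = 920°. K = 360° - 920° = -560° = -28π/9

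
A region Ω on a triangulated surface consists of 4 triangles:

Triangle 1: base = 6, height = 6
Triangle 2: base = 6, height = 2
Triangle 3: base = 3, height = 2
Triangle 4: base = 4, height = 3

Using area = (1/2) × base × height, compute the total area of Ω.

(1/2)×6×6 + (1/2)×6×2 + (1/2)×3×2 + (1/2)×4×3 = 33.0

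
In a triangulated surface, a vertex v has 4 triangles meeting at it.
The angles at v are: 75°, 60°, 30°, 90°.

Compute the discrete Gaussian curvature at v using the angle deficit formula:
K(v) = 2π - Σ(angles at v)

Sum of angles = 255°. K = 360° - 255° = 105° = 7π/12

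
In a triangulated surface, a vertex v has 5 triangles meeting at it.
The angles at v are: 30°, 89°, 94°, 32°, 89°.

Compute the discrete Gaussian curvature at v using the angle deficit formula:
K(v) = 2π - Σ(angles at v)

Sum of angles = 334°. K = 360° - 334° = 26° = 13π/90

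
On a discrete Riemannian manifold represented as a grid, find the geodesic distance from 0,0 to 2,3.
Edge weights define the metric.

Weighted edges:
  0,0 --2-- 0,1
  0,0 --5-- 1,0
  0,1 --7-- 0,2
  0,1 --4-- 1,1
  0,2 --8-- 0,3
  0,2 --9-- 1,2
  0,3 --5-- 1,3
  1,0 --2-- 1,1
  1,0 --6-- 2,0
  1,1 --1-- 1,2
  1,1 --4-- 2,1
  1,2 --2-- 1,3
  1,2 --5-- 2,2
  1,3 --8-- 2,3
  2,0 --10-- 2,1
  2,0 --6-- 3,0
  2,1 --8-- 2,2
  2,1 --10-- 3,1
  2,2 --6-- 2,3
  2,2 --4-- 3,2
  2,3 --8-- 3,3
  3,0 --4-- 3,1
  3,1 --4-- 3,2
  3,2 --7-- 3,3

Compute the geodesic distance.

Shortest path: 0,0 → 0,1 → 1,1 → 1,2 → 1,3 → 2,3, total weight = 17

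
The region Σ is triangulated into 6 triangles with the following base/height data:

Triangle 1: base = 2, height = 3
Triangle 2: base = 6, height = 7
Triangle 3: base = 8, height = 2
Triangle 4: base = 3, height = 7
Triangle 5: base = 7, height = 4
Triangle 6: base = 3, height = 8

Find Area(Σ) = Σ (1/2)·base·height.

(1/2)×2×3 + (1/2)×6×7 + (1/2)×8×2 + (1/2)×3×7 + (1/2)×7×4 + (1/2)×3×8 = 68.5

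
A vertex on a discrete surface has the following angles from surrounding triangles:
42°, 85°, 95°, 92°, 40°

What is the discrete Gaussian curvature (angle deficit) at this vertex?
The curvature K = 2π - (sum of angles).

Sum of angles = 354°. K = 360° - 354° = 6° = π/30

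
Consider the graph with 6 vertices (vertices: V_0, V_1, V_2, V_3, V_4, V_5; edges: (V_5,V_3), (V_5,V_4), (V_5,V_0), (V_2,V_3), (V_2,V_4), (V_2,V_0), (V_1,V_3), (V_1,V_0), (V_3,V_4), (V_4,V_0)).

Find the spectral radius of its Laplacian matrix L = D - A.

Degrees: deg(V_0) = 4, deg(V_1) = 2, deg(V_2) = 3, deg(V_3) = 4, deg(V_4) = 4, deg(V_5) = 3.
L = D − A with rows/columns ordered (V_0, V_1, V_2, V_3, V_4, V_5):
  [ 4, -1, -1,  0, -1, -1]
  [-1,  2,  0, -1,  0,  0]
  [-1,  0,  3, -1, -1,  0]
  [ 0, -1, -1,  4, -1, -1]
  [-1,  0, -1, -1,  4, -1]
  [-1,  0,  0, -1, -1,  3]
Characteristic polynomial: det(λI − L) = λ(λ − 2)(λ − 3)(λ − 4)(λ − 5)(λ − 6).
Roots: λ = 0; (λ − 2) = 0 ⇒ λ = 2; (λ − 3) = 0 ⇒ λ = 3; (λ − 4) = 0 ⇒ λ = 4; (λ − 5) = 0 ⇒ λ = 5; (λ − 6) = 0 ⇒ λ = 6.
(Check: the roots sum (with multiplicity) to 20, matching trace L = Σdeg = 2·10 = 20.)
Laplacian eigenvalues: [0.0, 2.0, 3.0, 4.0, 5.0, 6.0]. Largest eigenvalue (spectral radius) = 6.0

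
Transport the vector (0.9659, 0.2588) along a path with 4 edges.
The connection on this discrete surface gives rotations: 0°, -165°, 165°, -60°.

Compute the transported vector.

Total rotation: 0° + (-165°) + 165° + (-60°) = -60°. Final vector: (0.7071, -0.7071)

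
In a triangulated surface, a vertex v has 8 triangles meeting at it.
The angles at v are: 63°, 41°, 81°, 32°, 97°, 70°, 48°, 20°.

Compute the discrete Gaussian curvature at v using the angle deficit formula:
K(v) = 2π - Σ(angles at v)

Sum of angles = 452°. K = 360° - 452° = -92° = -23π/45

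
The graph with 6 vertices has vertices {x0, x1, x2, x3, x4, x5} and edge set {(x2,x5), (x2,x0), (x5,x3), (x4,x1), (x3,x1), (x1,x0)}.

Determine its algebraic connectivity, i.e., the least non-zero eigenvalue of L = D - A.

Degrees: deg(x0) = 2, deg(x1) = 3, deg(x2) = 2, deg(x3) = 2, deg(x4) = 1, deg(x5) = 2.
L = D − A with rows/columns ordered (x0, x1, x2, x3, x4, x5):
  [ 2, -1, -1,  0,  0,  0]
  [-1,  3,  0, -1, -1,  0]
  [-1,  0,  2,  0,  0, -1]
  [ 0, -1,  0,  2,  0, -1]
  [ 0, -1,  0,  0,  1,  0]
  [ 0,  0, -1, -1,  0,  2]
Characteristic polynomial: det(λI − L) = λ(λ² − 5λ + 3)(λ² − 5λ + 5)(λ − 2).
Roots: λ = 0; (λ² − 5λ + 3) = 0 ⇒ λ = (5 ± √13)/2 ≈ 0.6972, 4.3028; (λ² − 5λ + 5) = 0 ⇒ λ = (5 ± √5)/2 ≈ 1.382, 3.618; (λ − 2) = 0 ⇒ λ = 2.
(Check: the roots sum (with multiplicity) to 12, matching trace L = Σdeg = 2·6 = 12.)
Laplacian eigenvalues: [0.0, 0.6972, 1.382, 2.0, 3.618, 4.3028]. Algebraic connectivity (smallest non-zero eigenvalue) = 0.6972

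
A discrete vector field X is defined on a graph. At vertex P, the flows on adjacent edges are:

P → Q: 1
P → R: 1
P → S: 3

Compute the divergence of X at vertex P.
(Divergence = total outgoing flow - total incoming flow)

Divergence = sum of outgoing flows = 1 + 1 + 3 = 5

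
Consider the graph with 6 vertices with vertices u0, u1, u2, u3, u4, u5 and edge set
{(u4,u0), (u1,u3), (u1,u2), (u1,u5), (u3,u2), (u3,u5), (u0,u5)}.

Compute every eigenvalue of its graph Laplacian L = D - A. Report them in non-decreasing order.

Degrees: deg(u0) = 2, deg(u1) = 3, deg(u2) = 2, deg(u3) = 3, deg(u4) = 1, deg(u5) = 3.
L = D − A with rows/columns ordered (u0, u1, u2, u3, u4, u5):
  [ 2,  0,  0,  0, -1, -1]
  [ 0,  3, -1, -1,  0, -1]
  [ 0, -1,  2, -1,  0,  0]
  [ 0, -1, -1,  3,  0, -1]
  [-1,  0,  0,  0,  1,  0]
  [-1, -1,  0, -1,  0,  3]
Characteristic polynomial: det(λI − L) = λ(λ² − 5λ + 2)(λ − 2)(λ − 3)(λ − 4).
Roots: λ = 0; (λ² − 5λ + 2) = 0 ⇒ λ = (5 ± √17)/2 ≈ 0.4384, 4.5616; (λ − 2) = 0 ⇒ λ = 2; (λ − 3) = 0 ⇒ λ = 3; (λ − 4) = 0 ⇒ λ = 4.
(Check: the roots sum (with multiplicity) to 14, matching trace L = Σdeg = 2·7 = 14.)
Laplacian eigenvalues (increasing order): [0.0, 0.4384, 2.0, 3.0, 4.0, 4.5616]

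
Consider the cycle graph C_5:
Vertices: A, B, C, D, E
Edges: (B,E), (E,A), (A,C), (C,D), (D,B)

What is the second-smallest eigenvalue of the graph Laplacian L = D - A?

The cycle graph C_n has Laplacian eigenvalues λ_k = 2 − 2cos(2πk/n), k = 0, 1, …, n−1. Here n = 5:
k=0: 2 − 2cos(0) = 0.0; k=1: 2 − 2cos(2π/5) = 1.382; k=2: 2 − 2cos(4π/5) = 3.618; k=3: 2 − 2cos(6π/5) = 3.618; k=4: 2 − 2cos(8π/5) = 1.382.
Laplacian eigenvalues: [0.0, 1.382, 1.382, 3.618, 3.618]. Algebraic connectivity (smallest non-zero eigenvalue) = 1.382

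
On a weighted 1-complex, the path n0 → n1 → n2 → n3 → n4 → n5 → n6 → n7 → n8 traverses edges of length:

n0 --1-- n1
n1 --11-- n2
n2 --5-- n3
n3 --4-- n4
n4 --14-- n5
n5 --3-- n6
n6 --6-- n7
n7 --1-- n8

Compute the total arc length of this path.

Arc length = 1 + 11 + 5 + 4 + 14 + 3 + 6 + 1 = 45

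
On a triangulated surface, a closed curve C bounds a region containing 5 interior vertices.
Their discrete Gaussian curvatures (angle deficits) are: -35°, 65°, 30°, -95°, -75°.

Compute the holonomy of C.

Holonomy = total enclosed curvature = (-35°) + 65° + 30° + (-95°) + (-75°) = -110°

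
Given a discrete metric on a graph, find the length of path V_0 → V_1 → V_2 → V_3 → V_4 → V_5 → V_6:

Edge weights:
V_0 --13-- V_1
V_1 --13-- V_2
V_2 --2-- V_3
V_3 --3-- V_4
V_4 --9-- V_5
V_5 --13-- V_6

Arc length = 13 + 13 + 2 + 3 + 9 + 13 = 53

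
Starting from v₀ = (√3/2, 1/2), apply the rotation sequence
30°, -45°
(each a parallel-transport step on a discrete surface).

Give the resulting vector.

Total rotation: 30° + (-45°) = -15°. Final vector: (0.9659, 0.2588)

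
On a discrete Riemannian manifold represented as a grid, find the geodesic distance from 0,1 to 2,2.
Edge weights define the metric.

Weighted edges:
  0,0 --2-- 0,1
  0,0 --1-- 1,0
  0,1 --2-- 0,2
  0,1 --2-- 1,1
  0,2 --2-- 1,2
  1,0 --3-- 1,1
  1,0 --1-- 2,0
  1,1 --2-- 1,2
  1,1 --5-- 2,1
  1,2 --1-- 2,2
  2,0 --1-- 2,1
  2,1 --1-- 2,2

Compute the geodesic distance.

Shortest path: 0,1 → 0,2 → 1,2 → 2,2, total weight = 5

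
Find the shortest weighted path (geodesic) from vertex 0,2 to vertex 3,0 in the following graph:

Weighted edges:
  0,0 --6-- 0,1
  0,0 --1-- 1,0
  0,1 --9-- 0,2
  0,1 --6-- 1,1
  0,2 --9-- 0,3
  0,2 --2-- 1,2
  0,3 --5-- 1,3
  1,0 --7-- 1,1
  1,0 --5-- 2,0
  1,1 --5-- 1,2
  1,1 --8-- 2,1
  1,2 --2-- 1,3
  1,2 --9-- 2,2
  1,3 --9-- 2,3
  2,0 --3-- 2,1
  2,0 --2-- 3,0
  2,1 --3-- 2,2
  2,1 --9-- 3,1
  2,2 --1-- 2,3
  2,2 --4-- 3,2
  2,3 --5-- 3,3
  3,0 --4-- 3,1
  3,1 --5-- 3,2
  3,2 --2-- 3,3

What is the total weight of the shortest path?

Shortest path: 0,2 → 1,2 → 2,2 → 2,1 → 2,0 → 3,0, total weight = 19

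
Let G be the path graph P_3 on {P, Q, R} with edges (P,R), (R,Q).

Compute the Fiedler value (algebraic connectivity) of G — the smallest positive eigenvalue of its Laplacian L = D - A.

The path graph P_n has Laplacian eigenvalues λ_k = 2 − 2cos(kπ/n), k = 0, 1, …, n−1. Here n = 3:
k=0: 2 − 2cos(0) = 0.0; k=1: 2 − 2cos(π/3) = 1.0; k=2: 2 − 2cos(2π/3) = 3.0.
Laplacian eigenvalues: [0.0, 1.0, 3.0]. Algebraic connectivity (smallest non-zero eigenvalue) = 1.0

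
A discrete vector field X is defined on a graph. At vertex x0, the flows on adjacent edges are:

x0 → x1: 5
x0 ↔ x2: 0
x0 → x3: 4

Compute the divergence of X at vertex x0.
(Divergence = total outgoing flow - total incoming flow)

Divergence = sum of outgoing flows = 5 + 0 + 4 = 9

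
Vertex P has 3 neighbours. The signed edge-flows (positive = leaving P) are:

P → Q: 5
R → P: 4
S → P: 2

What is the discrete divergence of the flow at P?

Divergence = sum of outgoing flows = 5 + (-4) + (-2) = -1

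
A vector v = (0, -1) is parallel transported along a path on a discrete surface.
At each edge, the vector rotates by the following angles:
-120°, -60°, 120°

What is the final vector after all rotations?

Total rotation: (-120°) + (-60°) + 120° = -60°. Final vector: (-0.8660, -0.5000)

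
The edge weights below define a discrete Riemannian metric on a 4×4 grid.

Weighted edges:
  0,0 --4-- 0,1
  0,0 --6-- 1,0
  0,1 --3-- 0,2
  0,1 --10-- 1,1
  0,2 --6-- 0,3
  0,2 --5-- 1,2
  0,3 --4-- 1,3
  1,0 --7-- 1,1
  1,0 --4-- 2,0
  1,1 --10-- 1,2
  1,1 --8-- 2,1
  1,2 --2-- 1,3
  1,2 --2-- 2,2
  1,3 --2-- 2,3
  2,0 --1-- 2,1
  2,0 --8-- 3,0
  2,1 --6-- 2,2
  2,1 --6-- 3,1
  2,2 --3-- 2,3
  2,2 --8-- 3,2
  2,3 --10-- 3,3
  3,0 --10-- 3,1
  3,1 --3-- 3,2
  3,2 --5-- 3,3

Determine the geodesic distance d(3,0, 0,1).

Shortest path: 3,0 → 2,0 → 1,0 → 0,0 → 0,1, total weight = 22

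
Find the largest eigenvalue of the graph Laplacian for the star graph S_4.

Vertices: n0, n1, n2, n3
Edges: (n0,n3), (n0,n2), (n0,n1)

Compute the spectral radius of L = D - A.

The star S_4 is the complete bipartite graph K_{1,3} (one hub of degree 3, 3 leaves of degree 1). The Laplacian spectrum of K_{p,q} is 0, p (multiplicity q−1), q (multiplicity p−1), p+q. With p = 1, q = 3: 0 once, 1 with multiplicity 2, and 4 once. (Check: trace L = sum of degrees = 6 = 2·1 + 4.)
Laplacian eigenvalues: [0.0, 1.0, 1.0, 4.0]. Largest eigenvalue (spectral radius) = 4.0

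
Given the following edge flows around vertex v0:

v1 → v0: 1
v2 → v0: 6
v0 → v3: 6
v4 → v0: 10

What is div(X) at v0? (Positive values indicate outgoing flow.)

Divergence = sum of outgoing flows = (-1) + (-6) + 6 + (-10) = -11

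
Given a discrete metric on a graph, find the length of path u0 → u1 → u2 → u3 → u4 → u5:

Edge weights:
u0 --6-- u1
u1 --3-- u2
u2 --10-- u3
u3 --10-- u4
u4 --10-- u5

Arc length = 6 + 3 + 10 + 10 + 10 = 39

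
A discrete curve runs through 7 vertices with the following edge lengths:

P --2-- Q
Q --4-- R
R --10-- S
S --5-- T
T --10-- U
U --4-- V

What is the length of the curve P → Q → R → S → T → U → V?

Arc length = 2 + 4 + 10 + 5 + 10 + 4 = 35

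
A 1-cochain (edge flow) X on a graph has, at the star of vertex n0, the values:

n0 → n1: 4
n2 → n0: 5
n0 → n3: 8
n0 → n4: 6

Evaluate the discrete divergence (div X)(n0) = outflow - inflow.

Divergence = sum of outgoing flows = 4 + (-5) + 8 + 6 = 13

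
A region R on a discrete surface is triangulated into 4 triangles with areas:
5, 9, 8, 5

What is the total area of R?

5 + 9 + 8 + 5 = 27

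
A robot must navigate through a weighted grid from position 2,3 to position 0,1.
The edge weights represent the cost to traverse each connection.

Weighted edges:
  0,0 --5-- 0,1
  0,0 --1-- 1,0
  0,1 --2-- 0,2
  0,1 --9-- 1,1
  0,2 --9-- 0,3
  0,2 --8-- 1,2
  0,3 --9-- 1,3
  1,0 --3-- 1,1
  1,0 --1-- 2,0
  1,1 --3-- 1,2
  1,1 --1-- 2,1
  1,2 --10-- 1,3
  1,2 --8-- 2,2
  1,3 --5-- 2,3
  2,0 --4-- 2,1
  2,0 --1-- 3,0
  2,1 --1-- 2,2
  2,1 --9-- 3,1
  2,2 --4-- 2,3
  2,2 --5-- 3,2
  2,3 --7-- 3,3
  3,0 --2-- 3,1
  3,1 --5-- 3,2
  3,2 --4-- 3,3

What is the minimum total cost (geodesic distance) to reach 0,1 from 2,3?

Shortest path: 2,3 → 2,2 → 2,1 → 1,1 → 0,1, total weight = 15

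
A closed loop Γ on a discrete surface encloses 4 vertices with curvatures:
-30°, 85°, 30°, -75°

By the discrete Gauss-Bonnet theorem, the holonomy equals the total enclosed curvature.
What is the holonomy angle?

Holonomy = total enclosed curvature = (-30°) + 85° + 30° + (-75°) = 10°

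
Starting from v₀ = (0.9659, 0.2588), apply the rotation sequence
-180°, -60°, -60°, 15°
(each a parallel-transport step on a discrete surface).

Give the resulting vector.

Total rotation: (-180°) + (-60°) + (-60°) + 15° = -285° ≡ 75° (mod 360°). Final vector: (0, 1)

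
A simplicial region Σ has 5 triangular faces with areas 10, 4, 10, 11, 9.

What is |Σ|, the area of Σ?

10 + 4 + 10 + 11 + 9 = 44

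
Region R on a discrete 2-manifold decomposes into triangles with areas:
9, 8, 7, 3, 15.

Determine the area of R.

9 + 8 + 7 + 3 + 15 = 42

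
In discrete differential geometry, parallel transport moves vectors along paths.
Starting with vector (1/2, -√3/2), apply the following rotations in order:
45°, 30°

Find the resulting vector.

Total rotation: 45° + 30° = 75°. Final vector: (0.9659, 0.2588)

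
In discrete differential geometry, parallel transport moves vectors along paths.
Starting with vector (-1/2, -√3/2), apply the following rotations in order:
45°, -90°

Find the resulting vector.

Total rotation: 45° + (-90°) = -45°. Final vector: (-0.9659, -0.2588)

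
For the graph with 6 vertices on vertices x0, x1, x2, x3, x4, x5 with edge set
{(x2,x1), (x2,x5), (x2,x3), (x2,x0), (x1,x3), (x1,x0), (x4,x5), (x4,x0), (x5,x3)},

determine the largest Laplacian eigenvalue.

Degrees: deg(x0) = 3, deg(x1) = 3, deg(x2) = 4, deg(x3) = 3, deg(x4) = 2, deg(x5) = 3.
L = D − A with rows/columns ordered (x0, x1, x2, x3, x4, x5):
  [ 3, -1, -1,  0, -1,  0]
  [-1,  3, -1, -1,  0,  0]
  [-1, -1,  4, -1,  0, -1]
  [ 0, -1, -1,  3,  0, -1]
  [-1,  0,  0,  0,  2, -1]
  [ 0,  0, -1, -1, -1,  3]
Characteristic polynomial: det(λI − L) = λ(λ² − 7λ + 9)(λ² − 7λ + 11)(λ − 4).
Roots: λ = 0; (λ² − 7λ + 9) = 0 ⇒ λ = (7 ± √13)/2 ≈ 1.6972, 5.3028; (λ² − 7λ + 11) = 0 ⇒ λ = (7 ± √5)/2 ≈ 2.382, 4.618; (λ − 4) = 0 ⇒ λ = 4.
(Check: the roots sum (with multiplicity) to 18, matching trace L = Σdeg = 2·9 = 18.)
Laplacian eigenvalues: [0.0, 1.6972, 2.382, 4.0, 4.618, 5.3028]. Largest eigenvalue (spectral radius) = 5.3028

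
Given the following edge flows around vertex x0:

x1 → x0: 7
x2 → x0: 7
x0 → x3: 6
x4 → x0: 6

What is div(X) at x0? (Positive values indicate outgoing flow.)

Divergence = sum of outgoing flows = (-7) + (-7) + 6 + (-6) = -14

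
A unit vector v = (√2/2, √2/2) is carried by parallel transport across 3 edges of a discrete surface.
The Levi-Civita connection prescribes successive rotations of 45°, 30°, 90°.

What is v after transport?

Total rotation: 45° + 30° + 90° = 165°. Final vector: (-0.8660, -0.5000)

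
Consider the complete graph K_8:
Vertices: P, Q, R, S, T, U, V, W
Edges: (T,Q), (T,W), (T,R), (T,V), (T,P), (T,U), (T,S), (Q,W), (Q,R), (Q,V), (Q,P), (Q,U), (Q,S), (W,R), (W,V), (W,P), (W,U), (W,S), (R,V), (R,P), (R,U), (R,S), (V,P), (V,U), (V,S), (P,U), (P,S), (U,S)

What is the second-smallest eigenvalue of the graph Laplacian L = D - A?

For the complete graph K_n, L = nI − J (J = all-ones matrix). J has eigenvalues n (once, eigenvector 𝟙) and 0 (multiplicity n−1), so L has eigenvalues 0 (once) and n (multiplicity n−1). Here n = 8: eigenvalue 0 once and 8 with multiplicity 7.
Laplacian eigenvalues: [0.0, 8.0, 8.0, 8.0, 8.0, 8.0, 8.0, 8.0]. Algebraic connectivity (smallest non-zero eigenvalue) = 8.0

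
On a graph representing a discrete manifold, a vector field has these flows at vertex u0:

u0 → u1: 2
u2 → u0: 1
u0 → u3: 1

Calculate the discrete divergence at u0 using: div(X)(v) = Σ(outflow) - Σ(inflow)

Divergence = sum of outgoing flows = 2 + (-1) + 1 = 2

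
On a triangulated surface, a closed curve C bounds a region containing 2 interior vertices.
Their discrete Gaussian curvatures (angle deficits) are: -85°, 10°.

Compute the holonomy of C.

Holonomy = total enclosed curvature = (-85°) + 10° = -75°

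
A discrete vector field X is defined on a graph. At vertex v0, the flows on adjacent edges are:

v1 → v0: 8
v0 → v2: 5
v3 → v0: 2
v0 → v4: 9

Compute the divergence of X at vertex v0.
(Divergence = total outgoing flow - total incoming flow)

Divergence = sum of outgoing flows = (-8) + 5 + (-2) + 9 = 4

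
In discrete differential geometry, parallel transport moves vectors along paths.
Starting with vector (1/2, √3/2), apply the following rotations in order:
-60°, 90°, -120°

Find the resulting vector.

Total rotation: (-60°) + 90° + (-120°) = -90°. Final vector: (0.8660, -0.5000)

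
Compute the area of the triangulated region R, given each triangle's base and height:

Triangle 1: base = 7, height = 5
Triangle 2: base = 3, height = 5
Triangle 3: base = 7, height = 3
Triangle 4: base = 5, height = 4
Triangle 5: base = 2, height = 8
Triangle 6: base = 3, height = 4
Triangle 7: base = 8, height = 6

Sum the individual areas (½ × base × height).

(1/2)×7×5 + (1/2)×3×5 + (1/2)×7×3 + (1/2)×5×4 + (1/2)×2×8 + (1/2)×3×4 + (1/2)×8×6 = 83.5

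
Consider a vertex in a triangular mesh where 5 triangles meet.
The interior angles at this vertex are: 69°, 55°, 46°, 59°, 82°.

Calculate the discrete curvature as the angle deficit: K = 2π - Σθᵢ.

Sum of angles = 311°. K = 360° - 311° = 49° = 49π/180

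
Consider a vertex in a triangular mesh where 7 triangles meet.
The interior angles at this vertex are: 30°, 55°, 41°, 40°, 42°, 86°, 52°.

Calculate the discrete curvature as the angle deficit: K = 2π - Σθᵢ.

Sum of angles = 346°. K = 360° - 346° = 14° = 7π/90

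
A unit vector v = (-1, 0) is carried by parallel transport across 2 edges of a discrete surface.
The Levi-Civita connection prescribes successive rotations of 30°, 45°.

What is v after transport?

Total rotation: 30° + 45° = 75°. Final vector: (-0.2588, -0.9659)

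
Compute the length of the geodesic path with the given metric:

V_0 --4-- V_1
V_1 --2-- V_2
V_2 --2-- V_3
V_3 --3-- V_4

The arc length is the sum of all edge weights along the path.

Arc length = 4 + 2 + 2 + 3 = 11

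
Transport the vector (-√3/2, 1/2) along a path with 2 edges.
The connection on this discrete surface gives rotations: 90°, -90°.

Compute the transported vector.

Total rotation: 90° + (-90°) = 0°. Final vector: (-0.8660, 0.5000)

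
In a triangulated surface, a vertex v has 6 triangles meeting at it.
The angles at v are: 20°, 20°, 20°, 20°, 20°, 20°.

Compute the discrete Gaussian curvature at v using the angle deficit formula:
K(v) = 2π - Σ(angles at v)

Sum of angles = 120°. K = 360° - 120° = 240°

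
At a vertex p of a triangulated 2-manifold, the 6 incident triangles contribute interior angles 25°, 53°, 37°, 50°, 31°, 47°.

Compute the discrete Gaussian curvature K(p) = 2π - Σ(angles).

Sum of angles = 243°. K = 360° - 243° = 117° = 13π/20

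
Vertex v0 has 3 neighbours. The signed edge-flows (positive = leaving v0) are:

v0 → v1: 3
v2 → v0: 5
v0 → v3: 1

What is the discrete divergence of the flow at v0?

Divergence = sum of outgoing flows = 3 + (-5) + 1 = -1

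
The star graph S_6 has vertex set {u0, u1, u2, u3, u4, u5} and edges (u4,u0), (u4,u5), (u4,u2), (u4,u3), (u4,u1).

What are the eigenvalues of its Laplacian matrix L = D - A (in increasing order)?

The star S_6 is the complete bipartite graph K_{1,5} (one hub of degree 5, 5 leaves of degree 1). The Laplacian spectrum of K_{p,q} is 0, p (multiplicity q−1), q (multiplicity p−1), p+q. With p = 1, q = 5: 0 once, 1 with multiplicity 4, and 6 once. (Check: trace L = sum of degrees = 10 = 4·1 + 6.)
Laplacian eigenvalues (increasing order): [0.0, 1.0, 1.0, 1.0, 1.0, 6.0]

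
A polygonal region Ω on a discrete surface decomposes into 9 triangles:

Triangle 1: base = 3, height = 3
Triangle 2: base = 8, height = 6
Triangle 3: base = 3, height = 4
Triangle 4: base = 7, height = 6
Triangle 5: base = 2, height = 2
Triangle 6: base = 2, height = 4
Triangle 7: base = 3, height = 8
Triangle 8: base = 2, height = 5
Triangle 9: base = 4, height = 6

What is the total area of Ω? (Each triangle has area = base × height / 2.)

(1/2)×3×3 + (1/2)×8×6 + (1/2)×3×4 + (1/2)×7×6 + (1/2)×2×2 + (1/2)×2×4 + (1/2)×3×8 + (1/2)×2×5 + (1/2)×4×6 = 90.5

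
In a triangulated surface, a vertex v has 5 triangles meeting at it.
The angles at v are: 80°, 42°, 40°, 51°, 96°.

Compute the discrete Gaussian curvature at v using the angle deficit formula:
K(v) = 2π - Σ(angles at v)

Sum of angles = 309°. K = 360° - 309° = 51° = 17π/60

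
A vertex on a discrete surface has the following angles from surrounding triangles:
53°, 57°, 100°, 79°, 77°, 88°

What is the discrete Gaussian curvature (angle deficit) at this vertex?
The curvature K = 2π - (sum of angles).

Sum of angles = 454°. K = 360° - 454° = -94° = -47π/90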